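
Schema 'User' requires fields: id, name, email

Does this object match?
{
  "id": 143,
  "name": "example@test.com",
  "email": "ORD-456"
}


Checking required fields... All present.
Valid - all required fields present


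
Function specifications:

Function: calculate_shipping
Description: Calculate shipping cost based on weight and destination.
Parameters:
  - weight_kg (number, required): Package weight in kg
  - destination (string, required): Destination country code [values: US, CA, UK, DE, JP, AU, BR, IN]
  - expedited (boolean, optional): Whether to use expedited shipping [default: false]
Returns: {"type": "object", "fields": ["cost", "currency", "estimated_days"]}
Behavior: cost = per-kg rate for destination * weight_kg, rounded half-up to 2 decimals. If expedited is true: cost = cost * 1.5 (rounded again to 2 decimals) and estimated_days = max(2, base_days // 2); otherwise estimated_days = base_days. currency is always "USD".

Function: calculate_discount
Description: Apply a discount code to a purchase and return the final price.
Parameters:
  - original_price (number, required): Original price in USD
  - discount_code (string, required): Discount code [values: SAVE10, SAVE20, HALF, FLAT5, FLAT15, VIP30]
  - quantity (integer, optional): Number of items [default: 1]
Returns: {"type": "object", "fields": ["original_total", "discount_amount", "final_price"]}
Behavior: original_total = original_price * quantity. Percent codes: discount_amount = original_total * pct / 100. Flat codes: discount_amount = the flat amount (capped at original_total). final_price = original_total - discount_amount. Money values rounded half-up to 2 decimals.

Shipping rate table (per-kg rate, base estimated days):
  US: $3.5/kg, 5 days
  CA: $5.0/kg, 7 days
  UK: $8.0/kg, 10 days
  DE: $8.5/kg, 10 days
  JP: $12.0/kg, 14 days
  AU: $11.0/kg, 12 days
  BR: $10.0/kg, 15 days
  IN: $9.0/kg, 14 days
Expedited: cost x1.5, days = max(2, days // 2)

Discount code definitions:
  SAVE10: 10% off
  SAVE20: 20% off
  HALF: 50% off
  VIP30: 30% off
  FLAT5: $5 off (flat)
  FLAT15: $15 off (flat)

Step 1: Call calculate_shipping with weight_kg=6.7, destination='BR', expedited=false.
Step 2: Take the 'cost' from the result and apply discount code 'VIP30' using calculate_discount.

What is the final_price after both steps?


Step 1: calculate_shipping(weight_kg=6.7, destination=BR, expedited=false)
  Rate for BR: $10.0/kg, base 15 days
  cost = 10.0 * 6.7 = 67 -> 67.00
  expedited not set/false: estimated_days = 15
  -> cost = 67.00 USD
Step 2: calculate_discount(original_price=67.0, discount_code=VIP30, quantity=1)
  original_total = 67.0 * 1 = 67.00
  VIP30 = 30% off: discount_amount = 67.00 * 30/100 = 20.1 -> 20.10
  final_price = 67.00 - 20.10 = 46.90
  -> final_price = 46.90
$46.90


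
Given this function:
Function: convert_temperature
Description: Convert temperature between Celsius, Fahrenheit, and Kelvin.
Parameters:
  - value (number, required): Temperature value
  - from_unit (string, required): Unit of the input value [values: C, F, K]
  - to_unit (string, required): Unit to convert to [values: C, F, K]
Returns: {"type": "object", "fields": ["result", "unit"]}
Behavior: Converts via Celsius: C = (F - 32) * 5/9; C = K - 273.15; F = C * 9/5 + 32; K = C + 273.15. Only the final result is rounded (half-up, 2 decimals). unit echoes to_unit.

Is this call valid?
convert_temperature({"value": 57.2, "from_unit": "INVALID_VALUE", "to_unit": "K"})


Checking parameter values...
Parameter 'from_unit' has value 'INVALID_VALUE' not in allowed: C, F, K
Invalid - 'from_unit' must be one of C, F, K


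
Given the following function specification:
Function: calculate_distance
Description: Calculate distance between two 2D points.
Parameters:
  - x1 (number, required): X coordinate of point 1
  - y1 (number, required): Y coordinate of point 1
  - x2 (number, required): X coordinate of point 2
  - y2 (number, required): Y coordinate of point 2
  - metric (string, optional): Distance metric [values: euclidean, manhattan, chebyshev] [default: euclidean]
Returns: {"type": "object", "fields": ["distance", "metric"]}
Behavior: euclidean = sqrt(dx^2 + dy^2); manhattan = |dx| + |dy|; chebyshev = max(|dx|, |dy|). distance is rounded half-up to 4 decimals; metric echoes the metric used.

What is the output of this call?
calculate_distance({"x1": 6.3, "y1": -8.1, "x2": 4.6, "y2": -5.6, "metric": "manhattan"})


|dx| = |4.6 - 6.3| = 1.7; |dy| = |-5.6 - -8.1| = 2.5
manhattan: 1.7 + 2.5 = 4.2
Round to 4 decimals: 4.2
Output:
{"distance": 4.2, "metric": "manhattan"}


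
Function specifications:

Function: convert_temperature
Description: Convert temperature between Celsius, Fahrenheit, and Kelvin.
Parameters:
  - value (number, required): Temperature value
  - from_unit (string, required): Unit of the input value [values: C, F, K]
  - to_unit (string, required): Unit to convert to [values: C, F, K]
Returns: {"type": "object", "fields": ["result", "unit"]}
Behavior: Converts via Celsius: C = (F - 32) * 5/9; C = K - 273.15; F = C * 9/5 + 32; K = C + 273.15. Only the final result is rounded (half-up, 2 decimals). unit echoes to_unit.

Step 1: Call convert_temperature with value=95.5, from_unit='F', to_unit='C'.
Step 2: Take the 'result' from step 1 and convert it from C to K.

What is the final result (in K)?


Step 1: convert_temperature(value=95.5, from_unit=F, to_unit=C)
  To C: (95.5 - 32) * 5/9 = 35.277778
  Target is C: 35.277778
  Round to 2 decimals: 35.28
  -> result = 35.28 C
Step 2: convert_temperature(value=35.28, from_unit=C, to_unit=K)
  Input already in C: 35.28
  To K: 35.28 + 273.15 = 308.43
  Round to 2 decimals: 308.43
  -> result = 308.43 K
308.43 K


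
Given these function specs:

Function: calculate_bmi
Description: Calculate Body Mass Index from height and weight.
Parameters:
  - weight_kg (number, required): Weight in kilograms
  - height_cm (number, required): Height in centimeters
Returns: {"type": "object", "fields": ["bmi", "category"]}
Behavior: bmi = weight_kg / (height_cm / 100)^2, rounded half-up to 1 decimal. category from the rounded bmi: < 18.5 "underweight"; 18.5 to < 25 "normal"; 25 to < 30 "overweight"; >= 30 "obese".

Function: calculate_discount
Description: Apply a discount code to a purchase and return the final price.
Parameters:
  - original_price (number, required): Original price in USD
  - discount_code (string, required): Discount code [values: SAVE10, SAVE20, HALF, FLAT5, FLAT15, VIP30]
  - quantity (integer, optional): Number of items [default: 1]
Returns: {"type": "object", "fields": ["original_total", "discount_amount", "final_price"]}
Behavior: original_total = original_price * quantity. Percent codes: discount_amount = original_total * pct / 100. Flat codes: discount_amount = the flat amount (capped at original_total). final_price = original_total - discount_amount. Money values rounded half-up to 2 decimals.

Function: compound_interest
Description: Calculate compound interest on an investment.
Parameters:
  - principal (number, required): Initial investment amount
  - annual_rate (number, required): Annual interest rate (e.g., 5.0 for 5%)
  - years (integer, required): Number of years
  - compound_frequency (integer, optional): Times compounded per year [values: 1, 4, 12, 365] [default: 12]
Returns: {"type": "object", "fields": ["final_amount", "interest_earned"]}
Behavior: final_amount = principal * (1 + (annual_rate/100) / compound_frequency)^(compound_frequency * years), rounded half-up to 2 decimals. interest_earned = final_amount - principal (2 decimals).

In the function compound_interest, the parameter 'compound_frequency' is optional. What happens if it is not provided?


The compound_interest spec declares:
  - compound_frequency (integer, optional): Times compounded per year [values: 1, 4, 12, 365] [default: 12]
It defaults to 12


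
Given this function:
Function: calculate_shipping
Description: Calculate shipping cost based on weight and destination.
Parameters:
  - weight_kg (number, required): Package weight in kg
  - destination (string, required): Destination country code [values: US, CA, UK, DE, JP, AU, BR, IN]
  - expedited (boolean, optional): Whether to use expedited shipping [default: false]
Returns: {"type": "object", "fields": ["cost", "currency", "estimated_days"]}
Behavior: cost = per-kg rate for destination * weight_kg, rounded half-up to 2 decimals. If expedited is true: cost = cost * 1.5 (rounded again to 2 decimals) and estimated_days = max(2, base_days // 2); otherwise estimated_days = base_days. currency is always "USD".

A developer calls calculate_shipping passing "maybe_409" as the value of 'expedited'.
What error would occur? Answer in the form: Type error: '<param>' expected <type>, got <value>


Spec: 'expedited' is declared as boolean; "maybe_409" is a string.
Type error: 'expedited' expected boolean, got "maybe_409"


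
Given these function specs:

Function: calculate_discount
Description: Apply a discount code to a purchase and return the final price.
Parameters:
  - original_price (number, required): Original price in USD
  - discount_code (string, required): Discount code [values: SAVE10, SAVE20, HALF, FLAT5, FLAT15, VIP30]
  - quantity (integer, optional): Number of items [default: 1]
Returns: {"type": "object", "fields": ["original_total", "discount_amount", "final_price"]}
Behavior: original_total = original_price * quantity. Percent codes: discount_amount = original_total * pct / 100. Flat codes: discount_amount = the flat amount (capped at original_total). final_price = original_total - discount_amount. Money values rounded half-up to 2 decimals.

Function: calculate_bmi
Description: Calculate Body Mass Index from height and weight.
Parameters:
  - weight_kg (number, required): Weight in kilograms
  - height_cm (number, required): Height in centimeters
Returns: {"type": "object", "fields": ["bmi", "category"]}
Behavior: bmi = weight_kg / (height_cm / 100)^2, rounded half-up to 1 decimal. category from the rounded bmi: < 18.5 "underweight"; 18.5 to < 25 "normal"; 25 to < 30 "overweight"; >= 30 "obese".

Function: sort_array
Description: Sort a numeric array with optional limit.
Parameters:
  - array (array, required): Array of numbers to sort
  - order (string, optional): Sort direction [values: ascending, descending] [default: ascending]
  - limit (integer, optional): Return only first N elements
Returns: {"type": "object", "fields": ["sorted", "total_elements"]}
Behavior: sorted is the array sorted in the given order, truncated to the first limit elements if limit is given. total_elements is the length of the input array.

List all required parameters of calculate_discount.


Parameters of calculate_discount and their required/optional flag:
  original_price: required
  discount_code: required
  quantity: optional
discount_code, original_price


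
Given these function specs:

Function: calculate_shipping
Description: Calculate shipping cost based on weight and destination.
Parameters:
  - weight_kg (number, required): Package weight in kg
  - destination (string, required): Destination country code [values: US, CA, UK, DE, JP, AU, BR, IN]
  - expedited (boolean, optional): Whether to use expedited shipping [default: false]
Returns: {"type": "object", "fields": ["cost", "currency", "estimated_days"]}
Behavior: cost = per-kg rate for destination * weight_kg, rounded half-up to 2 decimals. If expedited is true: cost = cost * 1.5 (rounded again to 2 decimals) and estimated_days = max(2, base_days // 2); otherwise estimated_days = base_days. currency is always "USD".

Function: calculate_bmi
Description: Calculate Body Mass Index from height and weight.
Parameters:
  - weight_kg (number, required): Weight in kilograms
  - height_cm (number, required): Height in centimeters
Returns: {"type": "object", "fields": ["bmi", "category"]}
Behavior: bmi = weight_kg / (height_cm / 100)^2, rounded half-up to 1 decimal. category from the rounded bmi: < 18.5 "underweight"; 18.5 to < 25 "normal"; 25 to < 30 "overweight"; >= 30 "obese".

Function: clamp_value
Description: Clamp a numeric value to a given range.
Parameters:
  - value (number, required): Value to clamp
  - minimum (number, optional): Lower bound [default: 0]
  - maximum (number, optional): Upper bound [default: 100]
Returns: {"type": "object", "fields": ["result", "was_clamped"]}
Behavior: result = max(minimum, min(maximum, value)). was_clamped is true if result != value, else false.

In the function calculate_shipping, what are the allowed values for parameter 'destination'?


The calculate_shipping spec declares:
  - destination (string, required): Destination country code [values: US, CA, UK, DE, JP, AU, BR, IN]
Allowed values:
US, CA, UK, DE, JP, AU, BR, IN


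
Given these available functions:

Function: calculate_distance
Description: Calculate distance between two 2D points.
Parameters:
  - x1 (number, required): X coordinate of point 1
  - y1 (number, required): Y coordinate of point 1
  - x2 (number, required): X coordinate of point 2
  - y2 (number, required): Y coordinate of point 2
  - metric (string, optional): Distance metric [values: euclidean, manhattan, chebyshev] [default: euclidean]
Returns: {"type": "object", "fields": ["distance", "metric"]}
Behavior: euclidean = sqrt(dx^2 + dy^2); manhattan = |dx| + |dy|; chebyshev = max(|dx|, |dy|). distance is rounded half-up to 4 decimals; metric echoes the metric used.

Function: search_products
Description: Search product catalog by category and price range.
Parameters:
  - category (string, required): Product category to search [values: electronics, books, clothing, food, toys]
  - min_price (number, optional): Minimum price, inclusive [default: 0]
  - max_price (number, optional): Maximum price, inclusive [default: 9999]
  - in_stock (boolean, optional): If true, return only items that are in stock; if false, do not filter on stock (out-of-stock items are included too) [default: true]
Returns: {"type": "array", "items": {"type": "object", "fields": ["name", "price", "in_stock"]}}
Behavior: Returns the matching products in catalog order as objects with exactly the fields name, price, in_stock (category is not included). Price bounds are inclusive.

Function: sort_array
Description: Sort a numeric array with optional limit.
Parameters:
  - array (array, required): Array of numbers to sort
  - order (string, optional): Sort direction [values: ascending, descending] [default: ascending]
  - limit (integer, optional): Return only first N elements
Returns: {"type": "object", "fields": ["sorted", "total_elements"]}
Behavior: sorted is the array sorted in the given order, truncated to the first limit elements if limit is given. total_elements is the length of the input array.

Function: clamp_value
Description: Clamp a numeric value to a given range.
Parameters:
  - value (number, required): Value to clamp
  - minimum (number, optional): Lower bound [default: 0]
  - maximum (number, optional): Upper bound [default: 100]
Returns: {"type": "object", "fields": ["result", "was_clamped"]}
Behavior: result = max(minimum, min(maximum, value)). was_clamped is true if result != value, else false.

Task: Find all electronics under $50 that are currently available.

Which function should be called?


The task needs a function whose description is: Search product catalog by category and price range.
search_products


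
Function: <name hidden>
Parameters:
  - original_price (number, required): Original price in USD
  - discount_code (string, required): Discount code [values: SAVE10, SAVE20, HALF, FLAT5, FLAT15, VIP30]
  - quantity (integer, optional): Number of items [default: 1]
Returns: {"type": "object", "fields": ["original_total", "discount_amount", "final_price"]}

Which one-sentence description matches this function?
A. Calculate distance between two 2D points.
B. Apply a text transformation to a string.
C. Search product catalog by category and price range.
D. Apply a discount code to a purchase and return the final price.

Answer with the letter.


Parameters original_price, discount_code, quantity and return ["original_total", "discount_amount", "final_price"] fit: Apply a discount code to a purchase and return the final price.
D


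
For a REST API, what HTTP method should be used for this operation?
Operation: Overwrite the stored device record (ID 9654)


GET = read, POST = create, PUT = update/replace, DELETE = remove
This operation is an update/replace.
PUT


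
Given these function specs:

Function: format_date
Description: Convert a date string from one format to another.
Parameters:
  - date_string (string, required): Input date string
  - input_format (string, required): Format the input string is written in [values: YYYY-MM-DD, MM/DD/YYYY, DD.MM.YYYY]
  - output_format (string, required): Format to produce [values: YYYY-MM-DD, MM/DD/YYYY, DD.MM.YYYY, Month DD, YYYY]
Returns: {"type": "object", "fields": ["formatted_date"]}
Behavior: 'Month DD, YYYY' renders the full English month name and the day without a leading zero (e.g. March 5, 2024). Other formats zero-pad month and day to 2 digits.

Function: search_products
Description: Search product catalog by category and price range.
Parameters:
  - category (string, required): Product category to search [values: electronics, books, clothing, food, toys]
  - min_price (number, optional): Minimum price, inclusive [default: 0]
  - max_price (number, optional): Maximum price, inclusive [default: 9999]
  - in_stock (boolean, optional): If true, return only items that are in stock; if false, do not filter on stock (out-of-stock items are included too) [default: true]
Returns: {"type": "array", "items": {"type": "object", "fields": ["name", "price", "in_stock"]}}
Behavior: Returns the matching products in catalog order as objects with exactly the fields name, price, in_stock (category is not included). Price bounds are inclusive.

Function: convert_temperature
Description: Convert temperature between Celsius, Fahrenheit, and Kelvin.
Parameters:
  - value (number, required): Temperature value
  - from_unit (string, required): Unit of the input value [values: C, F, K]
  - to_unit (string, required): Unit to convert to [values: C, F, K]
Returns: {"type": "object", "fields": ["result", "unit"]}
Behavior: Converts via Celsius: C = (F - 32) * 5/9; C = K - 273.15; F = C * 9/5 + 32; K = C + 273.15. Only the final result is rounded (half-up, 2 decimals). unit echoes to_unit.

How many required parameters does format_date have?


Parameters of format_date: date_string (required), input_format (required), output_format (required)
Required count:
3


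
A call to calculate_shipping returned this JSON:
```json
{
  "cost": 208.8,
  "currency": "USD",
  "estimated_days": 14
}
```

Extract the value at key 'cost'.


208.8


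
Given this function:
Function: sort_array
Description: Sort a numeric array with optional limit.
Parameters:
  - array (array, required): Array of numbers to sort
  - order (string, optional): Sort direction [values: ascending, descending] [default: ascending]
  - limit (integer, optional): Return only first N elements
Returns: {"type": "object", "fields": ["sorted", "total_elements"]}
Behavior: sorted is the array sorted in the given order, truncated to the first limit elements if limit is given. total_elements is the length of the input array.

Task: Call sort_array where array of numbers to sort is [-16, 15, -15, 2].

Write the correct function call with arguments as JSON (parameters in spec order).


Mapping each described value to its parameter name:
  'Array of numbers to sort' -> array = [-16, 15, -15, 2]
sort_array({"array": [-16, 15, -15, 2]})


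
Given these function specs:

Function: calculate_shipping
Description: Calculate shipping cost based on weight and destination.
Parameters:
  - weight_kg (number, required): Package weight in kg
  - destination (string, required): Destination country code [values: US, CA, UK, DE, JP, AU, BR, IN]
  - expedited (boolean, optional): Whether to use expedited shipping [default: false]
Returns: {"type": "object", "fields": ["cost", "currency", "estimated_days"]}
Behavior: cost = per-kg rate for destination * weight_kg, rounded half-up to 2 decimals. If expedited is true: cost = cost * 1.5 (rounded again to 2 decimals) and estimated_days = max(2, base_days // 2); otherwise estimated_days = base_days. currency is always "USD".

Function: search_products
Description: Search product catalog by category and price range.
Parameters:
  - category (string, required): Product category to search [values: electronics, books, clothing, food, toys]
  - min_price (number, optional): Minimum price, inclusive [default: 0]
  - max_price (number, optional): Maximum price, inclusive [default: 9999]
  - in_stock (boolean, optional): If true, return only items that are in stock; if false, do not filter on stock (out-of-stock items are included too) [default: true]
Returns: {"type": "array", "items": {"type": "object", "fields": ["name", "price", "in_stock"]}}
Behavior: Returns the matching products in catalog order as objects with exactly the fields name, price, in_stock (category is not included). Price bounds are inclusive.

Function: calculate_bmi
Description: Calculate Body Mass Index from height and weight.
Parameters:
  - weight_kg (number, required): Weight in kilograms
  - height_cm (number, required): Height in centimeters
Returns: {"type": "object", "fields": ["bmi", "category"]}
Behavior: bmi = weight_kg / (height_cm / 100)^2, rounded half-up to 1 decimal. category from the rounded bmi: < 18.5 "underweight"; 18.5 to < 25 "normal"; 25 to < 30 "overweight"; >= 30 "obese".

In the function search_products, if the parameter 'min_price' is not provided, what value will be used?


The search_products spec declares:
  - min_price (number, optional): Minimum price, inclusive [default: 0]
Default:
0


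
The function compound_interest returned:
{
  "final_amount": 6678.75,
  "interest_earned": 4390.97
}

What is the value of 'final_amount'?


6678.75


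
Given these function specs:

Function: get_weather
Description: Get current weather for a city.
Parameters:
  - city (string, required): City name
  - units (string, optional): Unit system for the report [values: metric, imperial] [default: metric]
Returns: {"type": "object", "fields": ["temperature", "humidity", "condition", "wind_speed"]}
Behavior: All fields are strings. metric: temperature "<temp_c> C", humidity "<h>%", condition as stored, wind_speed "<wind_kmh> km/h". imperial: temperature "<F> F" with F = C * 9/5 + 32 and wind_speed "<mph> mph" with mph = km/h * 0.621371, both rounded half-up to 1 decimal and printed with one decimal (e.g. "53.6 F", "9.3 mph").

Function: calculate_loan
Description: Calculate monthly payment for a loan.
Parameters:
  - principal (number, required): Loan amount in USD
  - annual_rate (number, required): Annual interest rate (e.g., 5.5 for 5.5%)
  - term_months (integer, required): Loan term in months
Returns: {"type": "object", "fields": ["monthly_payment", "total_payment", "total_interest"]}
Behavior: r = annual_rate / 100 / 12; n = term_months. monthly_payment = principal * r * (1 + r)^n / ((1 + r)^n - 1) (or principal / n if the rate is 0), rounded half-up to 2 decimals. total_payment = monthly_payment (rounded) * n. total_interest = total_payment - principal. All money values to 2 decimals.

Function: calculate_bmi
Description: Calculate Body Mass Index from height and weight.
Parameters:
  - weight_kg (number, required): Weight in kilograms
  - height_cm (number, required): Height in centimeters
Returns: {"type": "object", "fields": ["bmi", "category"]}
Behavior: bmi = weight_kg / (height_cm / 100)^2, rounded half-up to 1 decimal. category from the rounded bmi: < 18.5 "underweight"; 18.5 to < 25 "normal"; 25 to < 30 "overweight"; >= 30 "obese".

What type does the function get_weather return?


The get_weather spec declares Returns: {"type": "object", "fields": ["temperature", "humidity", "condition", "wind_speed"]}
Type:
object


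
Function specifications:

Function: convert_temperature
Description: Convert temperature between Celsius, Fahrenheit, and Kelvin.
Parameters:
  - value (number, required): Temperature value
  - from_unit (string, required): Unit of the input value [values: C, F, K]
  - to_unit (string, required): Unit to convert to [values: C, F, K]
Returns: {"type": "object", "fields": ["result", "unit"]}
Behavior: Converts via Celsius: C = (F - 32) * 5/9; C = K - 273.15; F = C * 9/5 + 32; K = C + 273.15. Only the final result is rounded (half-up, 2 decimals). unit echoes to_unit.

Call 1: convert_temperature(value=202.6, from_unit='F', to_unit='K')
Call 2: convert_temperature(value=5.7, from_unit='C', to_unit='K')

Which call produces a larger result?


Call 1:
  To C: (202.6 - 32) * 5/9 = 94.777778
  To K: 94.777778 + 273.15 = 367.927778
  Round to 2 decimals: 367.93
  -> 367.93 K
Call 2:
  Input already in C: 5.7
  To K: 5.7 + 273.15 = 278.85
  Round to 2 decimals: 278.85
  -> 278.85 K
Call 1 (367.93 K)


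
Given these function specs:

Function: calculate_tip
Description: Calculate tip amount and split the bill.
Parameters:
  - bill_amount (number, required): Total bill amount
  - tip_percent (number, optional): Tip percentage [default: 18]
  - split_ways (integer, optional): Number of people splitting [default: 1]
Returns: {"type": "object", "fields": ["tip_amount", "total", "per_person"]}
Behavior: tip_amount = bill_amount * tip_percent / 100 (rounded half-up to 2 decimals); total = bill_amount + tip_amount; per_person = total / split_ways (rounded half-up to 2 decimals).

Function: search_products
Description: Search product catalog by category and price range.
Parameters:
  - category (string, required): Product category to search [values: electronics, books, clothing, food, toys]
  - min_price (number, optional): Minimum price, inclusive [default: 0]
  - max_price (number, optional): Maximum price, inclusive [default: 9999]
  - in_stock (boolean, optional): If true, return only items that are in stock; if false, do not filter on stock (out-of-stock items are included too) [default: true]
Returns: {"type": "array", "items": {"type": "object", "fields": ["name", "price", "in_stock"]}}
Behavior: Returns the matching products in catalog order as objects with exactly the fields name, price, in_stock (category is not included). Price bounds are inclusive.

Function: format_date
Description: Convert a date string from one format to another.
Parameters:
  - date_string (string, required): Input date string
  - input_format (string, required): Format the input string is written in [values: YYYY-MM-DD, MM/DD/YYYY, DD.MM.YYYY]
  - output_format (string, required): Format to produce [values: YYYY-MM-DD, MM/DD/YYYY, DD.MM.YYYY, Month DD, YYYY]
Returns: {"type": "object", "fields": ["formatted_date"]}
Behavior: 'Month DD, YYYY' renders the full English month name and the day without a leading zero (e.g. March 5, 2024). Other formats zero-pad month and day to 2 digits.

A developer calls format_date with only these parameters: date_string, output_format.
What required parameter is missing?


Required parameters: date_string, input_format, output_format
Provided: date_string, output_format
Missing: input_format
input_format


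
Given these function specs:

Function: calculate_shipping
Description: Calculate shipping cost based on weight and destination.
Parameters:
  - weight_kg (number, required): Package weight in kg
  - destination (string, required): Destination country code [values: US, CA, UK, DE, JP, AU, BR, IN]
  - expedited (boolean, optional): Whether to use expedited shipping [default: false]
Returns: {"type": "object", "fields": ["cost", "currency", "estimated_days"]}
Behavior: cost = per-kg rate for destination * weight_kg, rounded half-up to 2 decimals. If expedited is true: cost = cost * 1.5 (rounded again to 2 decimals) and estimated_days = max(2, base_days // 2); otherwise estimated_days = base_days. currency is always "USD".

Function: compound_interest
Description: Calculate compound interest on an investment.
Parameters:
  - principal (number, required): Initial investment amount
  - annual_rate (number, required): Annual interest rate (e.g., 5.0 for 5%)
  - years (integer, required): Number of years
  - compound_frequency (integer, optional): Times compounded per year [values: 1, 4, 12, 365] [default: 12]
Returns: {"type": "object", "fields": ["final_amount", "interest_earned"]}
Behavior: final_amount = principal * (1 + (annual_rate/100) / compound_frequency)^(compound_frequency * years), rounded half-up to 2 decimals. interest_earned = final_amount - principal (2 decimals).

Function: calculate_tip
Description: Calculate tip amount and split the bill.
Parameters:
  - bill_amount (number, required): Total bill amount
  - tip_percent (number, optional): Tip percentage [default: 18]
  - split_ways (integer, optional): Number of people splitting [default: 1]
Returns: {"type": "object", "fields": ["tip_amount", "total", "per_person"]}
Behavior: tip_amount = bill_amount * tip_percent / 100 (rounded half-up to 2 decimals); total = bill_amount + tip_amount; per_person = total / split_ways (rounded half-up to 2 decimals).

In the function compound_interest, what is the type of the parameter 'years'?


The compound_interest spec declares:
  - years (integer, required): Number of years
Type:
integer


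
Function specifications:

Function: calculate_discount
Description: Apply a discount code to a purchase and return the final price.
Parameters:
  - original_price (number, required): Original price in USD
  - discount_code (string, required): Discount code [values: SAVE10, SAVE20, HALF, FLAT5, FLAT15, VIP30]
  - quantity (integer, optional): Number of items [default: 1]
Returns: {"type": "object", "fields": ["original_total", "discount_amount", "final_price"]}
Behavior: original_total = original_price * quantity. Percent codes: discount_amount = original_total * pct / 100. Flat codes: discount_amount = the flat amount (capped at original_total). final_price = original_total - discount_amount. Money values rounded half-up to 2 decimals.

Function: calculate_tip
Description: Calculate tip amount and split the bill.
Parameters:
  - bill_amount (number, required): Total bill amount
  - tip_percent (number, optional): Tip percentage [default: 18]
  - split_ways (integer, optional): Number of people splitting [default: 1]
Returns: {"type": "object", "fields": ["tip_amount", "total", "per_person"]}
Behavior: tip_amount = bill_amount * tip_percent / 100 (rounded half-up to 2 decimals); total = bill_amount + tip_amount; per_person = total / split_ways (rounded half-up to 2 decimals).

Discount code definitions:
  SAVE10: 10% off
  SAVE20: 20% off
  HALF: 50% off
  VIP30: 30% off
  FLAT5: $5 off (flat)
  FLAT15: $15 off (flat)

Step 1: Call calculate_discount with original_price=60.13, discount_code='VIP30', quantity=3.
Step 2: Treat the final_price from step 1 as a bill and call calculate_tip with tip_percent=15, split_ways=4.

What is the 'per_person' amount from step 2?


Step 1: calculate_discount(original_price=60.13, discount_code=VIP30, quantity=3)
  original_total = 60.13 * 3 = 180.39
  VIP30 = 30% off: discount_amount = 180.39 * 30/100 = 54.117 -> 54.12
  final_price = 180.39 - 54.12 = 126.27
  -> final_price = 126.27
Step 2: calculate_tip(bill_amount=126.27, tip_percent=15, split_ways=4)
  tip_amount = 126.27 * 15/100 = 18.9405 -> 18.94
  total = 126.27 + 18.94 = 145.21
  per_person = 145.21 / 4 = 36.3025 -> 36.30
  -> per_person = 36.30
$36.30


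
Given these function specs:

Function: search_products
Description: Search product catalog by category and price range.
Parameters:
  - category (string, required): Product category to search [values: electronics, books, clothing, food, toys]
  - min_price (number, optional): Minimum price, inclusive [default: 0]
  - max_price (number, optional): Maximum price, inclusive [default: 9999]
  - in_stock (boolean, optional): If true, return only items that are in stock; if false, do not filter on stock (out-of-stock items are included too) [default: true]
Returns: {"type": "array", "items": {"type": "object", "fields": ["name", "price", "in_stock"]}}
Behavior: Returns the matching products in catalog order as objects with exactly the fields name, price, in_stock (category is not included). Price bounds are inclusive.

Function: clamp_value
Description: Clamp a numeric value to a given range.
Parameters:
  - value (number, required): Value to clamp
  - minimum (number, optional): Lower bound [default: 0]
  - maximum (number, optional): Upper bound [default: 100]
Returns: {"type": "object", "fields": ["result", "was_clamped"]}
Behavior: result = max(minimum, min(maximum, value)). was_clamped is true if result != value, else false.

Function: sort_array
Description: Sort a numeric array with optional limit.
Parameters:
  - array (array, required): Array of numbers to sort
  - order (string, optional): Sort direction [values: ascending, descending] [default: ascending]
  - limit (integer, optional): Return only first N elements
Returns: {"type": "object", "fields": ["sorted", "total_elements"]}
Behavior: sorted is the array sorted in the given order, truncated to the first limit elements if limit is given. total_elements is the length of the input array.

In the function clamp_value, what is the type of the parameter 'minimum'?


The clamp_value spec declares:
  - minimum (number, optional): Lower bound [default: 0]
Type:
number


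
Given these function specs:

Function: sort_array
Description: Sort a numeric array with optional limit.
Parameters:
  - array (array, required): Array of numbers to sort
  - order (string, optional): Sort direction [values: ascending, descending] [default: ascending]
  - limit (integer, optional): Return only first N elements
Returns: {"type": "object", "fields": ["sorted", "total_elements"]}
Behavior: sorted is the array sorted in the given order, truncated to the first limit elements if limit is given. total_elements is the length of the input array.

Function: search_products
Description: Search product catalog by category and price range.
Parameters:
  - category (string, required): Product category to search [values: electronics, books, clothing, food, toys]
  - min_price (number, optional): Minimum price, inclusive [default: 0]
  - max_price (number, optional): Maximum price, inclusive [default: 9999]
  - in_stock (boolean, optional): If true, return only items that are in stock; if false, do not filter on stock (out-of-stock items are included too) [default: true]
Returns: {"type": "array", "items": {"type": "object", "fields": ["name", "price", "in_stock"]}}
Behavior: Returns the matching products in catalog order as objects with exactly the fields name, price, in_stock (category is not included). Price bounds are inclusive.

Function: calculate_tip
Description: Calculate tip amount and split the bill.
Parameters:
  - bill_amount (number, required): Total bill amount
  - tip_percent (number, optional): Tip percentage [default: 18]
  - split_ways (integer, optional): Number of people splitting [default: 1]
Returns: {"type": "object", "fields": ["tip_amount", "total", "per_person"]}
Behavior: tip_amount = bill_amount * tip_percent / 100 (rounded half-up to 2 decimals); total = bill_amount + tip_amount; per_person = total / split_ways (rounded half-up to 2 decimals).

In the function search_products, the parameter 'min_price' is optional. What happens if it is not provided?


The search_products spec declares:
  - min_price (number, optional): Minimum price, inclusive [default: 0]
It defaults to 0


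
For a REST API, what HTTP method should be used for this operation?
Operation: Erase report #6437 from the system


GET = read, POST = create, PUT = update/replace, DELETE = remove
This operation is a removal.
DELETE


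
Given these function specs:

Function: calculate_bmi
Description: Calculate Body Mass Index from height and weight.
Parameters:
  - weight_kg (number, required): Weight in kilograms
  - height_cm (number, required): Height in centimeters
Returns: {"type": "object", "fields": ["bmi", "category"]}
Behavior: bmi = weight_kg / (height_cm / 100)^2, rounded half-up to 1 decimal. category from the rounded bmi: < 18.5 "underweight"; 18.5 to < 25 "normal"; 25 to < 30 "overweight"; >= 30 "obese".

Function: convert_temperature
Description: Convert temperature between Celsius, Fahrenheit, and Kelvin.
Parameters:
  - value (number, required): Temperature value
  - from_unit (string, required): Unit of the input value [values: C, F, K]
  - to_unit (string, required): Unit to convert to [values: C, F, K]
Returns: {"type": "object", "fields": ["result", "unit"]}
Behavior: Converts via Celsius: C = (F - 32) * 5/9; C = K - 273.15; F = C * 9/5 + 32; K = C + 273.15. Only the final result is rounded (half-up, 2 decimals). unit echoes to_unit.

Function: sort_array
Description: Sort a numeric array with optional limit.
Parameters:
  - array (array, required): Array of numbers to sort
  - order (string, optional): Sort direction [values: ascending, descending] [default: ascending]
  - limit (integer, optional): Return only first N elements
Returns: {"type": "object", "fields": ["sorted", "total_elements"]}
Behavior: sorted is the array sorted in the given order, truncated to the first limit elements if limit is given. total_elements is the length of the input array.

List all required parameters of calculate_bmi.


Parameters of calculate_bmi and their required/optional flag:
  weight_kg: required
  height_cm: required
height_cm, weight_kg


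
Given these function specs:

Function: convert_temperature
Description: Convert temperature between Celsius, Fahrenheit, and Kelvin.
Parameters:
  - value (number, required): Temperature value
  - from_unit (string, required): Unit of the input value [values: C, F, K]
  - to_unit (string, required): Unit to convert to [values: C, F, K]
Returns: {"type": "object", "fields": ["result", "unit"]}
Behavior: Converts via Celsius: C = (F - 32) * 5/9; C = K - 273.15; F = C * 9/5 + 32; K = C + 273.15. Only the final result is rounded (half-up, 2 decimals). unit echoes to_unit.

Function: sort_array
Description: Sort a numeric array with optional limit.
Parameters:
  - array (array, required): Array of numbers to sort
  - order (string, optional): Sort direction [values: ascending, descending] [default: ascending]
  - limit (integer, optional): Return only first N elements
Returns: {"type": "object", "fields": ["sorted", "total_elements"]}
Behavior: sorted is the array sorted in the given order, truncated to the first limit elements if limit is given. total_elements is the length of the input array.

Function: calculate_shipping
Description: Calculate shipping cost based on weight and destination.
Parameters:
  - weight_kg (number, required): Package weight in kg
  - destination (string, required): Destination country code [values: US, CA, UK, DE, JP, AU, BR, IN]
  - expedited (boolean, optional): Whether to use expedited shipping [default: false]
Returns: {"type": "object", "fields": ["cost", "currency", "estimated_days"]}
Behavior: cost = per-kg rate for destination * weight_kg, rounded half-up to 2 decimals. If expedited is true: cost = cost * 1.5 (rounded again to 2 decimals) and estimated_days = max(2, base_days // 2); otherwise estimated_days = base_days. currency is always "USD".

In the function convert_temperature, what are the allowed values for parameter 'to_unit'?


The convert_temperature spec declares:
  - to_unit (string, required): Unit to convert to [values: C, F, K]
Allowed values:
C, F, K


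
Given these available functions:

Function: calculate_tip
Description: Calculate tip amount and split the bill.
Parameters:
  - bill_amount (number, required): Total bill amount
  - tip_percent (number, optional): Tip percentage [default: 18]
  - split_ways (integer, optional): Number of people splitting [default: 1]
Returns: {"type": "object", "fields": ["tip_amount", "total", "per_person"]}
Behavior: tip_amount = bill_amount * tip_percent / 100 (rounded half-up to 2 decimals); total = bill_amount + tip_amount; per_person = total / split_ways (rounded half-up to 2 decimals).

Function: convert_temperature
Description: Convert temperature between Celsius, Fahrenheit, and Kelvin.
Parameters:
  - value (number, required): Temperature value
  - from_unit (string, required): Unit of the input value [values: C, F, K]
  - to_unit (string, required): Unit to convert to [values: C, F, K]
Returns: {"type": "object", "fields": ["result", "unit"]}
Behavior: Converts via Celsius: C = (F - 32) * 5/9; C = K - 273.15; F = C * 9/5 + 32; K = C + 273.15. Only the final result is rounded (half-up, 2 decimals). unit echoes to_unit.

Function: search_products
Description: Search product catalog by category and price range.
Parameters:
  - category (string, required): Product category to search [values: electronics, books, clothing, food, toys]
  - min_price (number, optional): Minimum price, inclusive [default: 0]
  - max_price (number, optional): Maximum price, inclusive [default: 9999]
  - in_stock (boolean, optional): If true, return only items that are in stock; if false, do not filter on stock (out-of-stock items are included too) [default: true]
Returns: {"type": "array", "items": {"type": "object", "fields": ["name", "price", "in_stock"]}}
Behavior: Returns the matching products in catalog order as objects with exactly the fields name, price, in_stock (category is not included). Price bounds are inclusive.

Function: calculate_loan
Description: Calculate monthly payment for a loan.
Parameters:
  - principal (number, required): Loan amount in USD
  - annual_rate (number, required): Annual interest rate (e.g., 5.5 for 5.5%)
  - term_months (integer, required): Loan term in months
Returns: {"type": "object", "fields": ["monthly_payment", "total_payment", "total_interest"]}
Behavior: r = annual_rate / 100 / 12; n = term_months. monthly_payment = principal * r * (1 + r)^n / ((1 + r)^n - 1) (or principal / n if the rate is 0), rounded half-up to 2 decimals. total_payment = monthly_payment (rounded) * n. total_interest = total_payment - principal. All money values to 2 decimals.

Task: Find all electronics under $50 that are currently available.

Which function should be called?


The task needs a function whose description is: Search product catalog by category and price range.
search_products
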